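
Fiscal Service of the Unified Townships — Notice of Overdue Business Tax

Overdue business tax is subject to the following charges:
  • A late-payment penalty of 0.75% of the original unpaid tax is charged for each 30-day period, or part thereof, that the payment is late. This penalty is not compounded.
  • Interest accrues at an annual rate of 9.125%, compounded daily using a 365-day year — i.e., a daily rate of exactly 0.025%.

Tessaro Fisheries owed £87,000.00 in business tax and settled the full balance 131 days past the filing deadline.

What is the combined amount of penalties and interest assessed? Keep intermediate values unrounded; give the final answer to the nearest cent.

£6,158.55

Penalty periods: ⌈131/30⌉ = 5; penalty = 5 × 0.75% × £87,000.00 = £3,262.50
Interest: £87,000.00 × ((1 + 0.00025)^131 − 1) = £87,000.00 × 0.03328795… = £2,896.0520…
Penalties + interest = £3,262.5000 + £2,896.0520… = £6,158.55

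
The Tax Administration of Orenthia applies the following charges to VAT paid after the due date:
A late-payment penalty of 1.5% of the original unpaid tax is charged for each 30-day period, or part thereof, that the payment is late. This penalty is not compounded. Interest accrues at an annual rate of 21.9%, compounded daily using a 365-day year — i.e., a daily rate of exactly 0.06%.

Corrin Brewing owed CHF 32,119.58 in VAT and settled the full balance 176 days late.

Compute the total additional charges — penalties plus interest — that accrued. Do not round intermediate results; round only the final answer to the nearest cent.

CHF 6,467.02

Penalty periods: ⌈176/30⌉ = 6; penalty = 6 × 1.5% × CHF 32,119.58 = CHF 2,890.76…
Interest: CHF 32,119.58 × ((1 + 0.0006)^176 − 1) = CHF 32,119.58 × 0.11134204… = CHF 3,576.2597…
Penalties + interest = CHF 2,890.7622 + CHF 3,576.2597… = CHF 6,467.02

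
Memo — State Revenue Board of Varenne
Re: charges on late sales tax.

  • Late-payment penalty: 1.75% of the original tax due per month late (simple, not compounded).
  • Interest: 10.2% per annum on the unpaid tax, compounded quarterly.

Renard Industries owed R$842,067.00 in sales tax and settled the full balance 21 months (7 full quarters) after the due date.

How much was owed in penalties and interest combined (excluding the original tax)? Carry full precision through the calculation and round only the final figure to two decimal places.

R$471,768.56

Late-payment penalty = 1.75% × R$842,067.00 × 21 mo = R$309,459.62…
Interest (10.2%/yr ÷ 4 = 2.55%/quarter): R$842,067.00 × ((1 + 0.0255)^7 − 1) = R$162,308.9408…
Penalties + interest = R$309,459.6225 + R$162,308.9408… = R$471,768.56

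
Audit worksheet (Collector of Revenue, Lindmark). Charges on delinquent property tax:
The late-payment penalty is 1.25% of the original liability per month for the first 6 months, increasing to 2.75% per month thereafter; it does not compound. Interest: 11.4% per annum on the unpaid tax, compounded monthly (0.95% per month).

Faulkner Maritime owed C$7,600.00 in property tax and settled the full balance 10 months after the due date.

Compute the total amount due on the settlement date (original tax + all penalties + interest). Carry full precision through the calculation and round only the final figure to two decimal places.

C$9,759.66

Penalty, months 1–6: 6 × 1.25% × C$7,600.00 = C$570.00
Penalty, months 7–10: 4 × 2.75% × C$7,600.00 = C$836.00
Interest: C$7,600.00 × ((1 + 0.0095)^10 − 1) = C$7,600.00 × 0.0991659… = C$753.6606…
Total = C$7,600.00 + C$1,406.0000 + C$753.6606… = C$9,759.66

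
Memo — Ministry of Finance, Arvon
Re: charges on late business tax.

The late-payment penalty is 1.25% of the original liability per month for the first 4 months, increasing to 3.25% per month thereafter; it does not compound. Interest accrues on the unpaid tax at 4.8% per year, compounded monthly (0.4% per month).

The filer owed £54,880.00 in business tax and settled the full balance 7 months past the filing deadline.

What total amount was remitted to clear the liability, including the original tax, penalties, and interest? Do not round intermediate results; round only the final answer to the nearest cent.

Penalty, months 1–4: 4 × 1.25% × £54,880.00 = £2,744.00
Penalty, months 5–7: 3 × 3.25% × £54,880.00 = £5,350.80
Interest: £54,880.00 × ((1 + 0.004)^7 − 1) = £54,880.00 × 0.0283382… = £1,555.2031…
Total = £54,880.00 + £8,094.8000 + £1,555.2031… = £64,530.00

£64,530.00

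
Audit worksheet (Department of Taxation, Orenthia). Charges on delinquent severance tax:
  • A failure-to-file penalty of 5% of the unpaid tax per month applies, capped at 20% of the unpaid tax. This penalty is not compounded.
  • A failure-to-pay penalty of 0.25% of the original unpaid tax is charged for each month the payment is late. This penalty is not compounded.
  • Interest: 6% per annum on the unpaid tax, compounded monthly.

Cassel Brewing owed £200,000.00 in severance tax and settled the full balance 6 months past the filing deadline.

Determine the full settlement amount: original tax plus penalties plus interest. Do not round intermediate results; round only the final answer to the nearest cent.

£249,075.50

Failure-to-file: 6 × 5% × £200,000.00 = £60,000.00, capped at 20% × £200,000.00 = £40,000.00
Failure-to-pay penalty: 6 × 0.25% × £200,000.00 = £3,000.00
Interest (6%/yr ÷ 12 = 0.5%/month): £200,000.00 × ((1 + 0.005)^6 − 1) = £6,075.5019…
Total = £200,000.00 + £43,000.0000 + £6,075.5019… = £249,075.50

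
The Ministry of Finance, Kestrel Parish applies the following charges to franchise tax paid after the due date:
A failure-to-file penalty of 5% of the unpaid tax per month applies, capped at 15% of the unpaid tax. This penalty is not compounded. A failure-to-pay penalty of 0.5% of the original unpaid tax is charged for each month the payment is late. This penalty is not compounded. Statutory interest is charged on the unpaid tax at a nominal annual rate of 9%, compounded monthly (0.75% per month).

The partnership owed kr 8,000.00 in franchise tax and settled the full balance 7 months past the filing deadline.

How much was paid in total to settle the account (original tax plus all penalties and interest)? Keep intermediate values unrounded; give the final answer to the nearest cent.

Failure-to-file: 7 × 5% × kr 8,000.00 = kr 2,800.00, capped at 15% × kr 8,000.00 = kr 1,200.00
Failure-to-pay penalty: 7 × 0.5% × kr 8,000.00 = kr 280.00
Interest: kr 8,000.00 × ((1 + 0.0075)^7 − 1) = kr 8,000.00 × 0.0536961… = kr 429.5690…
Total = kr 8,000.00 + kr 1,480.0000 + kr 429.5690… = kr 9,909.57

kr 9,909.57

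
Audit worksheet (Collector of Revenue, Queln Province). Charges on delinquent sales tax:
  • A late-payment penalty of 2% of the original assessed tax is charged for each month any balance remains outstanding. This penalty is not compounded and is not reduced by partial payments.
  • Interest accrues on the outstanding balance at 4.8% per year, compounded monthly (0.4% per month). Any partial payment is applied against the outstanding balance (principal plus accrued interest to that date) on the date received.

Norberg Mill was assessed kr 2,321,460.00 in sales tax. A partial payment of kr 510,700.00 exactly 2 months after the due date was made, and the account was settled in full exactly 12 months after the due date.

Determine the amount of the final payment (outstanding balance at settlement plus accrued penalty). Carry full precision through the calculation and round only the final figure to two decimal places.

kr 2,461,025.27

Balance at month 2: kr 2,321,460.0000 × (1 + 0.004)^2 = kr 2,340,068.8234…
After kr 510,700.00 payment: kr 2,340,068.8234… − kr 510,700.00 = kr 1,829,368.8234…
Balance at month 12: kr 1,829,368.8234… × (1 + 0.004)^10 = kr 1,903,874.8702…
Penalty: 12 × 2% × kr 2,321,460.00 = kr 557,150.40
Final settlement = outstanding balance + penalty = kr 1,903,874.8702… + kr 557,150.40 = kr 2,461,025.27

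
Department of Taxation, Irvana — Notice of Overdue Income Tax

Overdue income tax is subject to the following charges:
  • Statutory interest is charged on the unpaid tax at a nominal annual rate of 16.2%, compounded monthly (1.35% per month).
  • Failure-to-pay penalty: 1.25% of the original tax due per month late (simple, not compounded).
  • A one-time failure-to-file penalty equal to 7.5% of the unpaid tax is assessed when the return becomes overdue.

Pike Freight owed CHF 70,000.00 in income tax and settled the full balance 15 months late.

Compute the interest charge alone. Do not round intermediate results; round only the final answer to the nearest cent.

CHF 15,596.17

Interest: CHF 70,000.00 × ((1 + 0.0135)^15 − 1) = CHF 70,000.00 × 0.2228024… = CHF 15,596.1706…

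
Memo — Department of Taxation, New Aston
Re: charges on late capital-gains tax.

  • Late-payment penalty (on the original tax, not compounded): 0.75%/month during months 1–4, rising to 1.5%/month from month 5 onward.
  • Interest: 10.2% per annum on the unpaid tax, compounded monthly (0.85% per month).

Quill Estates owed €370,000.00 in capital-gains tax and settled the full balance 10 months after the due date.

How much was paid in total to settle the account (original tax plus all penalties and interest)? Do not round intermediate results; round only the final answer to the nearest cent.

Penalty, months 1–4: 4 × 0.75% × €370,000.00 = €11,100.00
Penalty, months 5–10: 6 × 1.5% × €370,000.00 = €33,300.00
Interest: €370,000.00 × ((1 + 0.0085)^10 − 1) = €370,000.00 × 0.0883261… = €32,680.6394…
Total = €370,000.00 + €44,400.0000 + €32,680.6394… = €447,080.64

€447,080.64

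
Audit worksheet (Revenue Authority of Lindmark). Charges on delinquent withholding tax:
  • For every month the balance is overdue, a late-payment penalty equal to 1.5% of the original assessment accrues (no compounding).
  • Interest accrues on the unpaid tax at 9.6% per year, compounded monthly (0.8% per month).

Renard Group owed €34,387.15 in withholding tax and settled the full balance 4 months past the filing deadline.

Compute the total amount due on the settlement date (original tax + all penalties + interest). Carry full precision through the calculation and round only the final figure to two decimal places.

Late-payment penalty: 4 × 1.5% × €34,387.15 = €2,063.23…
Interest: €34,387.15 × ((1 + 0.008)^4 − 1) = €34,387.15 × 0.0323861… = €1,113.6640…
Total = €34,387.15 + €2,063.2290 + €1,113.6640… = €37,564.04

€37,564.04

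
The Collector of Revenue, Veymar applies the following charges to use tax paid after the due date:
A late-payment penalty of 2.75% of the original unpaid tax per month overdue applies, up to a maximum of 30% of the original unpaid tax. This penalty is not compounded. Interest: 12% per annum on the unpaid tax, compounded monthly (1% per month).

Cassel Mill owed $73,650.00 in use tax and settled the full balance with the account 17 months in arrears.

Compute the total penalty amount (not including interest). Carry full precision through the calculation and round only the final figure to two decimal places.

Penalty (uncapped): 17 × 2.75% × $73,650.00 = $34,431.38…; cap = 30% × $73,650.00 = $22,095.00 → penalty = $22,095.00

$22,095.00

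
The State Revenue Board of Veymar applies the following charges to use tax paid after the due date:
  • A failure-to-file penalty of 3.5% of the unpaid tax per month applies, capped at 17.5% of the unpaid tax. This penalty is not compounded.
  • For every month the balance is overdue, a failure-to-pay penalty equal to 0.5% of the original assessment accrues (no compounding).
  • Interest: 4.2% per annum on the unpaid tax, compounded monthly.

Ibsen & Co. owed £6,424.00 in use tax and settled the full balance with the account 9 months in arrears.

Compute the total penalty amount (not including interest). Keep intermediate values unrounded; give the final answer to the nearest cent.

£1,413.28

Failure-to-file: 9 × 3.5% × £6,424.00 = £2,023.56, capped at 17.5% × £6,424.00 = £1,124.20
Failure-to-pay penalty: 9 × 0.5% × £6,424.00 = £289.08
Total penalty = £1,124.20 + £289.08 = £1,413.28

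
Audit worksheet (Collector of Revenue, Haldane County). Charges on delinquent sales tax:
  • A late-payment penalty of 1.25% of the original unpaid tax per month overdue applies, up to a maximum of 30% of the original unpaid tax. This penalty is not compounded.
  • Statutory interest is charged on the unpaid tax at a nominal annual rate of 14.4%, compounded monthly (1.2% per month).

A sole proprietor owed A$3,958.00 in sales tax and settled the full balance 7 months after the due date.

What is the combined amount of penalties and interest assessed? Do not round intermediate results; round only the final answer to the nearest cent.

A$691.01

Penalty: 7 × 1.25% × A$3,958.00 = A$346.33… (below the 30% cap of A$1,187.40)
Interest: A$3,958.00 × ((1 + 0.012)^7 − 1) = A$3,958.00 × 0.0870852… = A$344.6833…
Penalties + interest = A$346.3250 + A$344.6833… = A$691.01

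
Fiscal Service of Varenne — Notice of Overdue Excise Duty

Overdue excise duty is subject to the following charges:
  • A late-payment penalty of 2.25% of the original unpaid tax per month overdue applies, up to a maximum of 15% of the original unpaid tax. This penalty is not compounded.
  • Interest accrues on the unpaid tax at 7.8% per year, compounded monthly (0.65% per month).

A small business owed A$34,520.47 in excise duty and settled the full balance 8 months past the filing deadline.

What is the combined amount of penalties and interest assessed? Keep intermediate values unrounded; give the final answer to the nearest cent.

Penalty (uncapped): 8 × 2.25% × A$34,520.47 = A$6,213.68…; cap = 15% × A$34,520.47 = A$5,178.07… → penalty = A$5,178.07…
Interest: A$34,520.47 × ((1 + 0.0065)^8 − 1) = A$34,520.47 × 0.0531985… = A$1,836.4374…
Penalties + interest = A$5,178.0705 + A$1,836.4374… = A$7,014.51

A$7,014.51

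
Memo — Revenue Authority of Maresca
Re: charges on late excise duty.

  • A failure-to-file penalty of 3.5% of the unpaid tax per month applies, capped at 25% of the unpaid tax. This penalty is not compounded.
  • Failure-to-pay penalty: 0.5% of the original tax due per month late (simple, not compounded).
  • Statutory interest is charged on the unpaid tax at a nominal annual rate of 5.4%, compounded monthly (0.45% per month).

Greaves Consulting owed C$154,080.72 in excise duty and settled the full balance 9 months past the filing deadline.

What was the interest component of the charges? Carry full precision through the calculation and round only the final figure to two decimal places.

C$6,353.78

Interest: C$154,080.72 × ((1 + 0.0045)^9 − 1) = C$154,080.72 × 0.0412367… = C$6,353.7814…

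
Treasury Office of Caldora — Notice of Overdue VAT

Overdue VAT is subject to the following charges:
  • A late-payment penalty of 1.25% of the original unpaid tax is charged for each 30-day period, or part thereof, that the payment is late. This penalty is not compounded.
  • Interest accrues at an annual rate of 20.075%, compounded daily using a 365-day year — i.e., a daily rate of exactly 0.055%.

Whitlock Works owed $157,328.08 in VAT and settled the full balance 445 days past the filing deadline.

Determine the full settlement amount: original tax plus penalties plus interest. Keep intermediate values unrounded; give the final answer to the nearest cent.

Penalty periods: ⌈445/30⌉ = 15; penalty = 15 × 1.25% × $157,328.08 = $29,499.02…
Interest: $157,328.08 × ((1 + 0.00055)^445 − 1) = $157,328.08 × 0.27721601… = $43,613.8629…
Total = $157,328.08 + $29,499.0150 + $43,613.8629… = $230,440.96

$230,440.96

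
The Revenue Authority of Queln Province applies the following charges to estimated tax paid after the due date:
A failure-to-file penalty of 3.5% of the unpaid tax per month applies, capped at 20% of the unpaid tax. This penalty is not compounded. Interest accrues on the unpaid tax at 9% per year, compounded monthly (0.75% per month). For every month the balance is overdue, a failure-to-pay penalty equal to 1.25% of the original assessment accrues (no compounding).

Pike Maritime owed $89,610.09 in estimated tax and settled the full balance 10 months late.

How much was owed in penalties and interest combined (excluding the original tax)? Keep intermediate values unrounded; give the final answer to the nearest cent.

Failure-to-file: 10 × 3.5% × $89,610.09 = $31,363.53…, capped at 20% × $89,610.09 = $17,922.02…
Failure-to-pay penalty: 10 × 1.25% × $89,610.09 = $11,201.26…
Interest: $89,610.09 × ((1 + 0.0075)^10 − 1) = $89,610.09 × 0.0775825… = $6,952.1789…
Penalties + interest = $29,123.2793… + $6,952.1789… = $36,075.46

$36,075.46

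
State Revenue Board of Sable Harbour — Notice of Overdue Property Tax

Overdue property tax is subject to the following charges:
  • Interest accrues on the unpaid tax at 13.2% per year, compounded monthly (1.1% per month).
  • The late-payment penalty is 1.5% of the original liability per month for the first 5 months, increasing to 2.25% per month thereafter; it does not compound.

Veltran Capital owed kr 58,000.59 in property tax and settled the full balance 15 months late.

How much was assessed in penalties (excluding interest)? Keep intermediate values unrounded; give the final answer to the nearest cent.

kr 17,400.18

Penalty, months 1–5: 5 × 1.5% × kr 58,000.59 = kr 4,350.04…
Penalty, months 6–15: 10 × 2.25% × kr 58,000.59 = kr 13,050.13…
Total penalty = kr 4,350.04… + kr 13,050.13… = kr 17,400.18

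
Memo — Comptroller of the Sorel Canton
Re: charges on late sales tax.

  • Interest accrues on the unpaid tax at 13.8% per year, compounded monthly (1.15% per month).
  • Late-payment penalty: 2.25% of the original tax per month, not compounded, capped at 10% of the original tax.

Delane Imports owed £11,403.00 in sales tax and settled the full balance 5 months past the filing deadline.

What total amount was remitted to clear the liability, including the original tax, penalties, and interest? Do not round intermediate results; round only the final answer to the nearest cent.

£13,214.23

Penalty (uncapped): 5 × 2.25% × £11,403.00 = £1,282.84…; cap = 10% × £11,403.00 = £1,140.30 → penalty = £1,140.30
Interest: £11,403.00 × ((1 + 0.0115)^5 − 1) = £11,403.00 × 0.0588378… = £670.9274…
Total = £11,403.00 + £1,140.3000 + £670.9274… = £13,214.23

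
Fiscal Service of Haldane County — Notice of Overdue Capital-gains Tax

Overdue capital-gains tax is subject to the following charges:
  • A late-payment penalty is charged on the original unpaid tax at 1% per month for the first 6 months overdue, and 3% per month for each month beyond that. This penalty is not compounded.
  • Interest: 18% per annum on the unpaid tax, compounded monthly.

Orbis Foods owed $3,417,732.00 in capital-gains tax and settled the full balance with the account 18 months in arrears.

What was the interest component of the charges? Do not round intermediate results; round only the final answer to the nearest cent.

$1,050,407.93

Interest (18%/yr ÷ 12 = 1.5%/month): $3,417,732.00 × ((1 + 0.015)^18 − 1) = $1,050,407.9260…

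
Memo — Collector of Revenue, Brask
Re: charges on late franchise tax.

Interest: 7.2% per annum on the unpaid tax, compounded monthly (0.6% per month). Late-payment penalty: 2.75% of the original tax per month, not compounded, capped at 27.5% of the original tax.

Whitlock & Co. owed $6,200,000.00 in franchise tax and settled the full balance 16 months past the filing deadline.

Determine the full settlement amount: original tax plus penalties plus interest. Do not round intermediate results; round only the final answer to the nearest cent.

$8,527,748.79

Penalty (uncapped): 16 × 2.75% × $6,200,000.00 = $2,728,000.00; cap = 27.5% × $6,200,000.00 = $1,705,000.00 → penalty = $1,705,000.00
Interest: $6,200,000.00 × ((1 + 0.006)^16 − 1) = $6,200,000.00 × 0.1004434… = $622,748.7890…
Total = $6,200,000.00 + $1,705,000.0000 + $622,748.7890… = $8,527,748.79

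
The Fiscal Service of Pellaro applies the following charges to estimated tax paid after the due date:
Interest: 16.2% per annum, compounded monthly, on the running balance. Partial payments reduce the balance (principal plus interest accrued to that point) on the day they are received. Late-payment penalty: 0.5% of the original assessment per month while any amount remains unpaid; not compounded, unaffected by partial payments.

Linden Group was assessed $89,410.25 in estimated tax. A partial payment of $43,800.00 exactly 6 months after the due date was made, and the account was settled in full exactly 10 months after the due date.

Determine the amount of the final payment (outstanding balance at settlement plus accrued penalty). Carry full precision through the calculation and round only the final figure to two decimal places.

$60,497.93

Monthly rate = 16.2% ÷ 12 = 1.35%
Balance at month 6: $89,410.2500 × (1 + 0.0135)^6 = $96,901.3500…
After $43,800.00 payment: $96,901.3500… − $43,800.00 = $53,101.3500…
Balance at month 10: $53,101.3500… × (1 + 0.0135)^4 = $56,027.4135…
Penalty: 10 × 0.5% × $89,410.25 = $4,470.51…
Final settlement = outstanding balance + penalty = $56,027.4135… + $4,470.51… = $60,497.93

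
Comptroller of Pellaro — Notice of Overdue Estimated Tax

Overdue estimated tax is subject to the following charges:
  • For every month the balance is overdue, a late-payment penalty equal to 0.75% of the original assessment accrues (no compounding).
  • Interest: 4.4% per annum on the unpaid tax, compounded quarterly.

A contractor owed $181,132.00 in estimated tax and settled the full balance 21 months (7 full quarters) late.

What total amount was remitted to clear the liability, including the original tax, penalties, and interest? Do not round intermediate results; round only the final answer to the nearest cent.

$224,076.24

Late-payment penalty: 21 × 0.75% × $181,132.00 = $28,528.29
Interest (4.4%/yr ÷ 4 = 1.1%/quarter): $181,132.00 × ((1 + 0.011)^7 − 1) = $14,415.9519…
Total = $181,132.00 + $28,528.2900 + $14,415.9519… = $224,076.24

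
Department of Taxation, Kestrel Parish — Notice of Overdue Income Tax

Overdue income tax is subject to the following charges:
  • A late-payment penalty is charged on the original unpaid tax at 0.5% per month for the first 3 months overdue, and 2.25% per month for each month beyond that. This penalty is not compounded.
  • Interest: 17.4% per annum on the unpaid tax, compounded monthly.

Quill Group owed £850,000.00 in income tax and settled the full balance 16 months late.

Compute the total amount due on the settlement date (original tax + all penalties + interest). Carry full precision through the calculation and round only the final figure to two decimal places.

Penalty, months 1–3: 3 × 0.5% × £850,000.00 = £12,750.00
Penalty, months 4–16: 13 × 2.25% × £850,000.00 = £248,625.00
Interest (17.4%/yr ÷ 12 = 1.45%/month): £850,000.00 × ((1 + 0.0145)^16 − 1) = £220,167.4751…
Total = £850,000.00 + £261,375.0000 + £220,167.4751… = £1,331,542.48

£1,331,542.48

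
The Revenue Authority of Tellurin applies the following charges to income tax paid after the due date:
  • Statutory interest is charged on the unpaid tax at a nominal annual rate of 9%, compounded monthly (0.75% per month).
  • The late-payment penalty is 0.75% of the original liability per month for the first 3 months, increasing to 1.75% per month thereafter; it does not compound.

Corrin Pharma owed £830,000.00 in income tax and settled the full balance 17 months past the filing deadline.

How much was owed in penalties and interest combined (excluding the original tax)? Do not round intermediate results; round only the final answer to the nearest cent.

£334,443.98

Penalty, months 1–3: 3 × 0.75% × £830,000.00 = £18,675.00
Penalty, months 4–17: 14 × 1.75% × £830,000.00 = £203,350.00
Interest: £830,000.00 × ((1 + 0.0075)^17 − 1) = £830,000.00 × 0.1354446… = £112,418.9803…
Penalties + interest = £222,025.0000 + £112,418.9803… = £334,443.98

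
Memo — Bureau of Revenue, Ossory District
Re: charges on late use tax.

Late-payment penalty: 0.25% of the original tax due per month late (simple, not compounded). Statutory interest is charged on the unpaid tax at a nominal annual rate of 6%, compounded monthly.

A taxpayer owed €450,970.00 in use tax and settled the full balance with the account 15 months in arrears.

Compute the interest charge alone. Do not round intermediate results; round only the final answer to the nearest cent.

Interest (6%/yr ÷ 12 = 0.5%/month): €450,970.00 × ((1 + 0.005)^15 − 1) = €35,032.5842…

€35,032.58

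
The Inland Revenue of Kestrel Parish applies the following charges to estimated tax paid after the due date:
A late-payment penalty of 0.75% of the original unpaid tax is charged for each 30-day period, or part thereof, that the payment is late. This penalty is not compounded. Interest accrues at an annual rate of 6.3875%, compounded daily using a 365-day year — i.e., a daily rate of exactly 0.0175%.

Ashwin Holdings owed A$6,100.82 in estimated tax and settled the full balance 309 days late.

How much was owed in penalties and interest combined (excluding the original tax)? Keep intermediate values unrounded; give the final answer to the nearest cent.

A$842.27

Penalty periods: ⌈309/30⌉ = 11; penalty = 11 × 0.75% × A$6,100.82 = A$503.32…
Interest: A$6,100.82 × ((1 + 0.000175)^309 − 1) = A$6,100.82 × 0.05555877… = A$338.9541…
Penalties + interest = A$503.3177… + A$338.9541… = A$842.27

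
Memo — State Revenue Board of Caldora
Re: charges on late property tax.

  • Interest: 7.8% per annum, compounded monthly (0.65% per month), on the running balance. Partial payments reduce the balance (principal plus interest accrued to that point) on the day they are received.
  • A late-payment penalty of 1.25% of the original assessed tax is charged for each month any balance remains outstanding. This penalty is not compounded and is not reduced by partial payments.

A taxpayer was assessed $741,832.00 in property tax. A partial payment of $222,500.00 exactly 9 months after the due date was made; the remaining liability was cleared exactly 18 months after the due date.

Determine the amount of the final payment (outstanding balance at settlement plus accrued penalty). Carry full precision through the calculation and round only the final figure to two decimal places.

$764,644.44

Balance at month 9: $741,832.0000 × (1 + 0.0065)^9 = $786,374.7794…
After $222,500.00 payment: $786,374.7794… − $222,500.00 = $563,874.7794…
Balance at month 18: $563,874.7794… × (1 + 0.0065)^9 = $597,732.2429…
Penalty: 18 × 1.25% × $741,832.00 = $166,912.20
Final settlement = outstanding balance + penalty = $597,732.2429… + $166,912.20 = $764,644.44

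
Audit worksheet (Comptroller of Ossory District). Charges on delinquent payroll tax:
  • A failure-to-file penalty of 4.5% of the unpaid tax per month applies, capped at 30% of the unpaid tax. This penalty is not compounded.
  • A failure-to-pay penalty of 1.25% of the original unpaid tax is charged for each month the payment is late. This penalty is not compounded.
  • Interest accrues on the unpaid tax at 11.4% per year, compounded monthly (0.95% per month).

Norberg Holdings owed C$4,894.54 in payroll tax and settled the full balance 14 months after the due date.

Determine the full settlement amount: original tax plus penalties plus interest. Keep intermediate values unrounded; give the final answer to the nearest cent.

Failure-to-file: 14 × 4.5% × C$4,894.54 = C$3,083.56…, capped at 30% × C$4,894.54 = C$1,468.36…
Failure-to-pay penalty: 14 × 1.25% × C$4,894.54 = C$856.54…
Interest: C$4,894.54 × ((1 + 0.0095)^14 − 1) = C$4,894.54 × 0.1415331… = C$692.7396…
Total = C$4,894.54 + C$2,324.9065 + C$692.7396… = C$7,912.19

C$7,912.19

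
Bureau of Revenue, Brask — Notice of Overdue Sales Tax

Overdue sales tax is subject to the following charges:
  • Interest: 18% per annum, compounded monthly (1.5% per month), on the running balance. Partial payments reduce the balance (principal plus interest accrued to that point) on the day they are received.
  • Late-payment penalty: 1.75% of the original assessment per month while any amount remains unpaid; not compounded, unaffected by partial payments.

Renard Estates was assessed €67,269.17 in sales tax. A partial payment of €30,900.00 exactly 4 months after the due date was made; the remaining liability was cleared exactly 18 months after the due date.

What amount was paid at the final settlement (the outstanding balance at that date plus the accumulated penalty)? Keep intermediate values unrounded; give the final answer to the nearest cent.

Balance at month 4: €67,269.1700 × (1 + 0.015)^4 = €71,397.0451…
After €30,900.00 payment: €71,397.0451… − €30,900.00 = €40,497.0451…
Balance at month 18: €40,497.0451… × (1 + 0.015)^14 = €49,882.4674…
Penalty: 18 × 1.75% × €67,269.17 = €21,189.79…
Final settlement = outstanding balance + penalty = €49,882.4674… + €21,189.79… = €71,072.26

€71,072.26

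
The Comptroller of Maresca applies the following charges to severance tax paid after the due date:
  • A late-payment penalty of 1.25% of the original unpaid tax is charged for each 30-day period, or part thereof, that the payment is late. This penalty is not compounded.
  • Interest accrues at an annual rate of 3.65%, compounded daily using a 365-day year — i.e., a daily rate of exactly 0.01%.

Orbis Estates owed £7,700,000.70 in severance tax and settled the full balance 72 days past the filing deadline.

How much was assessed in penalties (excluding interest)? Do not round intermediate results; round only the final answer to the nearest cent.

£288,750.03

Penalty periods: ⌈72/30⌉ = 3; penalty = 3 × 1.25% × £7,700,000.70 = £288,750.03…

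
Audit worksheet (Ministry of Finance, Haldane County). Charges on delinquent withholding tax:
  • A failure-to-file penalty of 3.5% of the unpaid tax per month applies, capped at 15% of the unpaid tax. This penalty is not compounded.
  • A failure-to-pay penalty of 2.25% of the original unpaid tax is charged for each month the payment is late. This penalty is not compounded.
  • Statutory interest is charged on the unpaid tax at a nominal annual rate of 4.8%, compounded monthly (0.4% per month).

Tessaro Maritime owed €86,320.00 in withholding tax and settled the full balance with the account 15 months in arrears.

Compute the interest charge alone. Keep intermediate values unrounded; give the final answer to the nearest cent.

Interest: €86,320.00 × ((1 + 0.004)^15 − 1) = €86,320.00 × 0.0617095… = €5,326.7617…

€5,326.76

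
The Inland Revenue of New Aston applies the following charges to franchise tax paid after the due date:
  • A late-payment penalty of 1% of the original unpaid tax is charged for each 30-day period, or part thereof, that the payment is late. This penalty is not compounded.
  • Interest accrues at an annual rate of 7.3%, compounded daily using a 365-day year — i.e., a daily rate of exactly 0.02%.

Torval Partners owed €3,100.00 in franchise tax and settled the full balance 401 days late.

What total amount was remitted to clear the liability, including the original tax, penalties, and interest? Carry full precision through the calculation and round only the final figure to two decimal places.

Penalty periods: ⌈401/30⌉ = 14; penalty = 14 × 1% × €3,100.00 = €434.00
Interest: €3,100.00 × ((1 + 0.0002)^401 − 1) = €3,100.00 × 0.08349506… = €258.8347…
Total = €3,100.00 + €434.0000 + €258.8347… = €3,792.83

€3,792.83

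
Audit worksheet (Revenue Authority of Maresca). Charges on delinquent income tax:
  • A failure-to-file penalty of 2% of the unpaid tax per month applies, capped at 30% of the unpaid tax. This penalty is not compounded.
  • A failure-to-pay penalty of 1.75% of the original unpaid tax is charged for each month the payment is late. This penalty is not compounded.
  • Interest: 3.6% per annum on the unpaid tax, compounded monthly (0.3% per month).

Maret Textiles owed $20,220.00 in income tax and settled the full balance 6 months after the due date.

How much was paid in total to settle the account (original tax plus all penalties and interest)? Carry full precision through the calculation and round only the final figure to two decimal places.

Failure-to-file: 6 × 2% × $20,220.00 = $2,426.40 (under the 30% cap)
Failure-to-pay penalty: 6 × 1.75% × $20,220.00 = $2,123.10
Interest: $20,220.00 × ((1 + 0.003)^6 − 1) = $20,220.00 × 0.0181355… = $366.7006…
Total = $20,220.00 + $4,549.5000 + $366.7006… = $25,136.20

$25,136.20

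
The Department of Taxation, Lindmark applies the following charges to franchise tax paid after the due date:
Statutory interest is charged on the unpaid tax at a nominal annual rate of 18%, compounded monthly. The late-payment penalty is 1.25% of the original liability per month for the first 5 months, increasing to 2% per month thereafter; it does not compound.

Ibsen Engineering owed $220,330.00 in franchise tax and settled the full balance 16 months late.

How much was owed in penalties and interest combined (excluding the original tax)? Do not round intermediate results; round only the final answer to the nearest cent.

$121,508.81

Penalty, months 1–5: 5 × 1.25% × $220,330.00 = $13,770.63…
Penalty, months 6–16: 11 × 2% × $220,330.00 = $48,472.60
Interest (18%/yr ÷ 12 = 1.5%/month): $220,330.00 × ((1 + 0.015)^16 − 1) = $59,265.5857…
Penalties + interest = $62,243.2250 + $59,265.5857… = $121,508.81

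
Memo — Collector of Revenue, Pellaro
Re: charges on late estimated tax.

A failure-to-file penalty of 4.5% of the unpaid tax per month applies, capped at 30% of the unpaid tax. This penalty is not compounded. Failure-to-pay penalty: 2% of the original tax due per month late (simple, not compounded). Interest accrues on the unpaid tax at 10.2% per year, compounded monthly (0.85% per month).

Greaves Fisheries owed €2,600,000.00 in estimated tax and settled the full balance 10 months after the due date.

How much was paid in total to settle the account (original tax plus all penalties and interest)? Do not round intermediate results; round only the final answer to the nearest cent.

€4,129,647.74

Failure-to-file: 10 × 4.5% × €2,600,000.00 = €1,170,000.00, capped at 30% × €2,600,000.00 = €780,000.00
Failure-to-pay penalty = 2% × €2,600,000.00 × 10 mo = €520,000.00
Interest: €2,600,000.00 × ((1 + 0.0085)^10 − 1) = €2,600,000.00 × 0.0883261… = €229,647.7364…
Total = €2,600,000.00 + €1,300,000.0000 + €229,647.7364… = €4,129,647.74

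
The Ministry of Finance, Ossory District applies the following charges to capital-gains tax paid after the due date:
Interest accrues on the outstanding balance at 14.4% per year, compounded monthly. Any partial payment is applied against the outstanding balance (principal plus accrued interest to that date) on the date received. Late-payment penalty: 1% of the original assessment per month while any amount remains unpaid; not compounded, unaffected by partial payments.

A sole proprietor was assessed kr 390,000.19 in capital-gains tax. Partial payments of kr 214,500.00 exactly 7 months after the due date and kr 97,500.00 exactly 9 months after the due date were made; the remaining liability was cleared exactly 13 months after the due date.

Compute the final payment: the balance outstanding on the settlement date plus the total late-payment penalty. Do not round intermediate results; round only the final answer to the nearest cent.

Monthly rate = 14.4% ÷ 12 = 1.2%
Balance at month 7: kr 390,000.1900 × (1 + 0.012)^7 = kr 423,963.4388…
After kr 214,500.00 payment: kr 423,963.4388… − kr 214,500.00 = kr 209,463.4388…
Balance at month 9: kr 209,463.4388… × (1 + 0.012)^2 = kr 214,520.7241…
After kr 97,500.00 payment: kr 214,520.7241… − kr 97,500.00 = kr 117,020.7241…
Balance at month 13: kr 117,020.7241… × (1 + 0.012)^4 = kr 122,739.6360…
Penalty: 13 × 1% × kr 390,000.19 = kr 50,700.02…
Final settlement = outstanding balance + penalty = kr 122,739.6360… + kr 50,700.02… = kr 173,439.66

kr 173,439.66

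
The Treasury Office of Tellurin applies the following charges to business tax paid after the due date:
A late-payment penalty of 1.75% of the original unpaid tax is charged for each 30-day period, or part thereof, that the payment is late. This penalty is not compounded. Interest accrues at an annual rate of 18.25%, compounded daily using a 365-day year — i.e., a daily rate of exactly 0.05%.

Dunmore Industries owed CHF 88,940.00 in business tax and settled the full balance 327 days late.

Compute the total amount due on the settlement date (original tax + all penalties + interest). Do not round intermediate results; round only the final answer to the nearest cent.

Penalty periods: ⌈327/30⌉ = 11; penalty = 11 × 1.75% × CHF 88,940.00 = CHF 17,120.95
Interest: CHF 88,940.00 × ((1 + 0.0005)^327 − 1) = CHF 88,940.00 × 0.17757724… = CHF 15,793.7194…
Total = CHF 88,940.00 + CHF 17,120.9500 + CHF 15,793.7194… = CHF 121,854.67

CHF 121,854.67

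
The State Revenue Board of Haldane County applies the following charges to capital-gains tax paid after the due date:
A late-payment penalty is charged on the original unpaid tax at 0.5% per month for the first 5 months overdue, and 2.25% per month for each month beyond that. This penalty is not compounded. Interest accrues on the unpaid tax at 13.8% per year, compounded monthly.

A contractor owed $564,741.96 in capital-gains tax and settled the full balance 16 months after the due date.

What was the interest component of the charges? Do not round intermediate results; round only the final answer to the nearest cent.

$113,374.44

Interest (13.8%/yr ÷ 12 = 1.15%/month): $564,741.96 × ((1 + 0.0115)^16 − 1) = $113,374.4442…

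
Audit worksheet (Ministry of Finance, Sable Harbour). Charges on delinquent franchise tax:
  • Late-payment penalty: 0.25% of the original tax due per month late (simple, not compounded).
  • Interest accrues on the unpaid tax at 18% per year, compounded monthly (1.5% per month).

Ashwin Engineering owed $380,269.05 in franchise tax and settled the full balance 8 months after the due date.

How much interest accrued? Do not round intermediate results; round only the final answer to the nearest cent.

Interest: $380,269.05 × ((1 + 0.015)^8 − 1) = $380,269.05 × 0.1264926… = $48,101.2157…

$48,101.22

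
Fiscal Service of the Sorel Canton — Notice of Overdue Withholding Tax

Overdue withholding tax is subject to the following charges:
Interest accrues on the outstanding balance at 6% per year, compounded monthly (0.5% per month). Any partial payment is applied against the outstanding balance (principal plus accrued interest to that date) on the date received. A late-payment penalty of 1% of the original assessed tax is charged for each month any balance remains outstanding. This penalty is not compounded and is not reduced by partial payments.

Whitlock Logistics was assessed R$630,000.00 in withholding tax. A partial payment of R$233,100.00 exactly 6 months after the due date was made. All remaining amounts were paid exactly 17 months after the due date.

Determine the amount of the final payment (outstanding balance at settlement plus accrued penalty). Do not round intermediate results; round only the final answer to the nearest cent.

R$546,600.63

Balance at month 6: R$630,000.0000 × (1 + 0.005)^6 = R$649,137.8309…
After R$233,100.00 payment: R$649,137.8309… − R$233,100.00 = R$416,037.8309…
Balance at month 17: R$416,037.8309… × (1 + 0.005)^11 = R$439,500.6308…
Penalty: 17 × 1% × R$630,000.00 = R$107,100.00
Final settlement = outstanding balance + penalty = R$439,500.6308… + R$107,100.00 = R$546,600.63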